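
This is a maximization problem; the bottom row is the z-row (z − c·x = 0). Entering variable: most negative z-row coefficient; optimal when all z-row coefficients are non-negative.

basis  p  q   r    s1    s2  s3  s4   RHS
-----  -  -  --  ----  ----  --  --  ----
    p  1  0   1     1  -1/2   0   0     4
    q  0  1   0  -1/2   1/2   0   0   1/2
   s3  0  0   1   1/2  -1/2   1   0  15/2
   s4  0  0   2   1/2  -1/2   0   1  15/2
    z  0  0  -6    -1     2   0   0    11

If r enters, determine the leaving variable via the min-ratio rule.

Column r entries and ratios — p: 4/1 = 4; q: 0 ≤ 0, skip; s3: (15/2)/1 = 15/2; s4: (15/2)/2 = 15/4.
Smallest ratio is 15/4 in the row of s4, so s4 leaves.

s4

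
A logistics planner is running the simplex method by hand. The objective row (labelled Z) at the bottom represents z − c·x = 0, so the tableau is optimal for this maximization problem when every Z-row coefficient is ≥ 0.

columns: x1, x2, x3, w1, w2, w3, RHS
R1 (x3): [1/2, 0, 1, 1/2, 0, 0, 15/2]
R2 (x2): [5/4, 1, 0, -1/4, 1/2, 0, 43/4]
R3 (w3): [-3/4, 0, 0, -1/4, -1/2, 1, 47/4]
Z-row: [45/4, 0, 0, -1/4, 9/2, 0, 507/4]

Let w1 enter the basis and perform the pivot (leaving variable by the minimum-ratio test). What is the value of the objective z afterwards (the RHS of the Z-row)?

Ratio test on column w1 — row 1: (15/2)/(1/2) = 15; row 2: entry -1/4 ≤ 0; row 3: entry -1/4 ≤ 0. Minimum is 15 at row 1 (x3 leaves); pivot element 1/2.
Pivot on row 1; the Z-row RHS becomes 507/4 − (-1/4)·15 = 261/2.

261/2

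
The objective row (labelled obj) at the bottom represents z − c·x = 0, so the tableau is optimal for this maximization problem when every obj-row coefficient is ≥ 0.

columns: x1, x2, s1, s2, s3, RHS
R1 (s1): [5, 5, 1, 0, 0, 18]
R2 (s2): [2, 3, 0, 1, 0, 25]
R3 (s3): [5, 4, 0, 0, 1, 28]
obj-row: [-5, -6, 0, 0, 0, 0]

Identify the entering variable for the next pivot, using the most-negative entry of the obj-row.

Negative obj-row entries: x1: -5, x2: -6.
The most negative is -6 in column x2, so x2 enters.

x2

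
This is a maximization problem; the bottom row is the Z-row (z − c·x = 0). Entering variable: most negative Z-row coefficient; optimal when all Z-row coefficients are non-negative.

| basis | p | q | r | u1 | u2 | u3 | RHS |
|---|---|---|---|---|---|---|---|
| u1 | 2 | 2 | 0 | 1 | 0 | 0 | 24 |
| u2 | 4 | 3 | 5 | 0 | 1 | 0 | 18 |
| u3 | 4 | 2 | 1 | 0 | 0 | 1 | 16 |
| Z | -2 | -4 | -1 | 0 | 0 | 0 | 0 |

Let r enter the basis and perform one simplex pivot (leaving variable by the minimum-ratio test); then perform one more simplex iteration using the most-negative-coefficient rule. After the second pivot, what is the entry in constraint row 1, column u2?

-2/3

Ratio test on column r — row 1: entry 0 ≤ 0; row 2: 18/5 = 18/5; row 3: 16/1 = 16. Minimum is 18/5 at row 2 (u2 leaves); pivot element 5.
Divide row 2 by 5; eliminate column r from the other rows.
Second iteration: most negative Z-row entry is -17/5 in column q, so q enters.
Ratio test on column q — row 1: 24/2 = 12; row 2: (18/5)/(3/5) = 6; row 3: (62/5)/(7/5) = 62/7. Minimum is 6 at row 2 (r leaves); pivot element 3/5.
Divide row 2 by 3/5; eliminate column q from the other rows.
After both pivots, the entry at constraint row 1, column u2 is -2/3.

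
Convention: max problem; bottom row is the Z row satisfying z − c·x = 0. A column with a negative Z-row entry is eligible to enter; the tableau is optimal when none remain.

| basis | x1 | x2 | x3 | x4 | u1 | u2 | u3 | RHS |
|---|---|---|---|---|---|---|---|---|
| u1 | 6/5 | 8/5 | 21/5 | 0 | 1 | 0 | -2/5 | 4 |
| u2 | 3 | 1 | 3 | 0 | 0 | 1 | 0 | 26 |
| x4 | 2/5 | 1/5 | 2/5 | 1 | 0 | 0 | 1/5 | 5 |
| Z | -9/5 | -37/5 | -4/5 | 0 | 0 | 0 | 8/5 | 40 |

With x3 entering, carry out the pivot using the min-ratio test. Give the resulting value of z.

Ratio test on column x3 — row 1: 4/(21/5) = 20/21; row 2: 26/3 = 26/3; row 3: 5/(2/5) = 25/2. Minimum is 20/21 at row 1 (u1 leaves); pivot element 21/5.
Pivot on row 1; the Z-row RHS becomes 40 − (-4/5)·(20/21) = 856/21.

856/21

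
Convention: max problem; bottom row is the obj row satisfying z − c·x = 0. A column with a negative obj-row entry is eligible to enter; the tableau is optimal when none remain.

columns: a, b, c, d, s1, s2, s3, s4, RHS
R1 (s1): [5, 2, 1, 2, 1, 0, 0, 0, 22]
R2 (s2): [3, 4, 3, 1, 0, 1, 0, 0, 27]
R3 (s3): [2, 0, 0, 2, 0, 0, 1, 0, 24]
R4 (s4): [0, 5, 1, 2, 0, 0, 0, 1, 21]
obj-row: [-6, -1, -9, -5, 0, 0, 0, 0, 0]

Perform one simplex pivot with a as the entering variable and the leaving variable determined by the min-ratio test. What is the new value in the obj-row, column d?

-13/5

Ratio test on column a — row 1: 22/5 = 22/5; row 2: 27/3 = 9; row 3: 24/2 = 12; row 4: entry 0 ≤ 0. Minimum is 22/5 at row 1 (s1 leaves); pivot element 5.
Divide row 1 by 5; eliminate column a from the other rows.
obj-row update in column d: -5 − (-6)·(2/5) = -13/5.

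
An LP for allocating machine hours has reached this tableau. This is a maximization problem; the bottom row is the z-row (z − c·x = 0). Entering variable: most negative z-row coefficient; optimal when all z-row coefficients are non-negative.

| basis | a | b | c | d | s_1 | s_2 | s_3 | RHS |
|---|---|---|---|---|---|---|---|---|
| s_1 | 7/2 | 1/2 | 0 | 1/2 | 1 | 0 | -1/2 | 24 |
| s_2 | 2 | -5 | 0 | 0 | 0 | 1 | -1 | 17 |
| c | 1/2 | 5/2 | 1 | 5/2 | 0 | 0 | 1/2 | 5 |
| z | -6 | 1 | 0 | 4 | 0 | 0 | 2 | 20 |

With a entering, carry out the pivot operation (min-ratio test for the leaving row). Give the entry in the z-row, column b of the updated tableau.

Ratio test on column a — row 1: 24/(7/2) = 48/7; row 2: 17/2 = 17/2; row 3: 5/(1/2) = 10. Minimum is 48/7 at row 1 (s_1 leaves); pivot element 7/2.
Divide row 1 by 7/2; eliminate column a from the other rows.
z-row update in column b: 1 − (-6)·(1/7) = 13/7.

13/7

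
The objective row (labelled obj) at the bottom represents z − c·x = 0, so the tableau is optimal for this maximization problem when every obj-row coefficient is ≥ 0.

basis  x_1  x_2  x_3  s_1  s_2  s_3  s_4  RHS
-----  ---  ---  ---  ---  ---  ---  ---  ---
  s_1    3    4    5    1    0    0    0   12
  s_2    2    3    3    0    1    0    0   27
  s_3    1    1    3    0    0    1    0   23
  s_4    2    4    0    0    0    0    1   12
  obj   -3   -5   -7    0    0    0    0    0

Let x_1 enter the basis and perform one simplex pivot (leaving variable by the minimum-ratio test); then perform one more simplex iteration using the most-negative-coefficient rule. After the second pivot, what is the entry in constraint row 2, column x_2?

3/5

Ratio test on column x_1 — row 1: 12/3 = 4; row 2: 27/2 = 27/2; row 3: 23/1 = 23; row 4: 12/2 = 6. Minimum is 4 at row 1 (s_1 leaves); pivot element 3.
Divide row 1 by 3; eliminate column x_1 from the other rows.
Second iteration: most negative obj-row entry is -2 in column x_3, so x_3 enters.
Ratio test on column x_3 — row 1: 4/(5/3) = 12/5; row 2: entry -1/3 ≤ 0; row 3: 19/(4/3) = 57/4; row 4: entry -10/3 ≤ 0. Minimum is 12/5 at row 1 (x_1 leaves); pivot element 5/3.
Divide row 1 by 5/3; eliminate column x_3 from the other rows.
After both pivots, the entry at constraint row 2, column x_2 is 3/5.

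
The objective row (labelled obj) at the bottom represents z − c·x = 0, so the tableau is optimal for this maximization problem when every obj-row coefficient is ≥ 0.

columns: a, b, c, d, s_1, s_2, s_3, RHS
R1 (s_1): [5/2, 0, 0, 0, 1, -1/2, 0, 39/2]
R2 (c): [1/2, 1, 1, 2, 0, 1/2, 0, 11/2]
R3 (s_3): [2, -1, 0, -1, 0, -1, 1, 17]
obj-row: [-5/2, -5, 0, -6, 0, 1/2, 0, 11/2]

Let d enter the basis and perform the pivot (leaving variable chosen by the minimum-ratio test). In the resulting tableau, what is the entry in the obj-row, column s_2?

2

Ratio test on column d — row 1: entry 0 ≤ 0; row 2: (11/2)/2 = 11/4; row 3: entry -1 ≤ 0. Minimum is 11/4 at row 2 (c leaves); pivot element 2.
Divide row 2 by 2; eliminate column d from the other rows.
obj-row update in column s_2: 1/2 − (-6)·(1/4) = 2.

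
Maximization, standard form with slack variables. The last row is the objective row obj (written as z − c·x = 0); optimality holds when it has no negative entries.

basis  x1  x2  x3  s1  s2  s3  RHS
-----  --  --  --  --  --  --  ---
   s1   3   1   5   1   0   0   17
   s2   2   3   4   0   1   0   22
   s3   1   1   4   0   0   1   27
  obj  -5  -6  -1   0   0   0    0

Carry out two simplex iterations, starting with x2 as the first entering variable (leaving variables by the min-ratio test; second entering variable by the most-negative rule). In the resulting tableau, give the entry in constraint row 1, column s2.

Ratio test on column x2 — row 1: 17/1 = 17; row 2: 22/3 = 22/3; row 3: 27/1 = 27. Minimum is 22/3 at row 2 (s2 leaves); pivot element 3.
Divide row 2 by 3; eliminate column x2 from the other rows.
Second iteration: most negative obj-row entry is -1 in column x1, so x1 enters.
Ratio test on column x1 — row 1: (29/3)/(7/3) = 29/7; row 2: (22/3)/(2/3) = 11; row 3: (59/3)/(1/3) = 59. Minimum is 29/7 at row 1 (s1 leaves); pivot element 7/3.
Divide row 1 by 7/3; eliminate column x1 from the other rows.
After both pivots, the entry at constraint row 1, column s2 is -1/7.

-1/7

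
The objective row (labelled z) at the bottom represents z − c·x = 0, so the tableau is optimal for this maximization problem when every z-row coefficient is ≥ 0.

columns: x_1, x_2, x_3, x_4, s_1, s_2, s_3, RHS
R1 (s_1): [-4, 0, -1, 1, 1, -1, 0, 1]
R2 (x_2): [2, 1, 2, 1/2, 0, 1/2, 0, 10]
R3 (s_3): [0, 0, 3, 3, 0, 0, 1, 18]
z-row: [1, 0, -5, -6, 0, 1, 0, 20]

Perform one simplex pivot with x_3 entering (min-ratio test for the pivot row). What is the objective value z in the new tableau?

45

Ratio test on column x_3 — row 1: entry -1 ≤ 0; row 2: 10/2 = 5; row 3: 18/3 = 6. Minimum is 5 at row 2 (x_2 leaves); pivot element 2.
Pivot on row 2; the z-row RHS becomes 20 − (-5)·5 = 45.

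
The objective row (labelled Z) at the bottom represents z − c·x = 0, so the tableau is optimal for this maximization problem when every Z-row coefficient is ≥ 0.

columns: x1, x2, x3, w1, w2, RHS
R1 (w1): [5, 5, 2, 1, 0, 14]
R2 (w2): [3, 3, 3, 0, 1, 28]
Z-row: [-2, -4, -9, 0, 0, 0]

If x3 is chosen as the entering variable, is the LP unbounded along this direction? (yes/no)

Column x3 has positive entries in row(s) 1, 2, so the ratio test bounds it — not unbounded.

no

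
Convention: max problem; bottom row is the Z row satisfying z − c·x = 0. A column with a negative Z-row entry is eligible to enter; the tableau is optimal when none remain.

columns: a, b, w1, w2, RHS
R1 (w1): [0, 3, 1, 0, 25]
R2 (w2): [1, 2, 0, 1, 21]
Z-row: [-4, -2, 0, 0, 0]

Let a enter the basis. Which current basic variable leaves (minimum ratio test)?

w2

Column a entries and ratios — w1: 0 ≤ 0, skip; w2: 21/1 = 21.
Smallest ratio is 21 in the row of w2, so w2 leaves.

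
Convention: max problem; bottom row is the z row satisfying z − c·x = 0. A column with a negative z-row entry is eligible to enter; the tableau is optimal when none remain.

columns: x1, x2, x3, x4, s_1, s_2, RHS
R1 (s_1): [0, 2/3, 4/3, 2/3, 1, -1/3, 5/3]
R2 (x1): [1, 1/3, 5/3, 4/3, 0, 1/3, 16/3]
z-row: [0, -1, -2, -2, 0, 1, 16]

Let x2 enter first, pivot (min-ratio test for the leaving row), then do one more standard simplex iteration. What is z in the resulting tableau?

Ratio test on column x2 — row 1: (5/3)/(2/3) = 5/2; row 2: (16/3)/(1/3) = 16. Minimum is 5/2 at row 1 (s_1 leaves); pivot element 2/3.
Pivot on row 1; the z-row RHS becomes 16 − (-1)·(5/2) = 37/2.
Next entering variable (most negative z-row entry -1): x4.
Ratio test on column x4 — row 1: (5/2)/1 = 5/2; row 2: (9/2)/1 = 9/2. Minimum is 5/2 at row 1 (x2 leaves); pivot element 1.
After the second pivot the z-row RHS is 37/2 − (-1)·(5/2) = 21.

21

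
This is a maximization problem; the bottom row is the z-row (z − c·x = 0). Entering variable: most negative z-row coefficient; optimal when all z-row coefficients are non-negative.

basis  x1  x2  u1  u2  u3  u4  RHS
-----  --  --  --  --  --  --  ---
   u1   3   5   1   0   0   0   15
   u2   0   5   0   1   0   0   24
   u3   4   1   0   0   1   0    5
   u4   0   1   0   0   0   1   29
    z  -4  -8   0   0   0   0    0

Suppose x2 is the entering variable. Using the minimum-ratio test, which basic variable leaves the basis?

Column x2 entries and ratios — u1: 15/5 = 3; u2: 24/5 = 24/5; u3: 5/1 = 5; u4: 29/1 = 29.
Smallest ratio is 3 in the row of u1, so u1 leaves.

u1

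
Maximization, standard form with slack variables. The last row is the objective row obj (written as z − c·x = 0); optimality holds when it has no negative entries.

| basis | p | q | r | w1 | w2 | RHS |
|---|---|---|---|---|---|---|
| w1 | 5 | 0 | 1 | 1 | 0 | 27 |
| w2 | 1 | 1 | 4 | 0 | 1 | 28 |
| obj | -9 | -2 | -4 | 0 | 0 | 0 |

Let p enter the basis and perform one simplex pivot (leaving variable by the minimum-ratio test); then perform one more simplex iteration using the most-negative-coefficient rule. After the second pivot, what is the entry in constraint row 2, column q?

5/19

Ratio test on column p — row 1: 27/5 = 27/5; row 2: 28/1 = 28. Minimum is 27/5 at row 1 (w1 leaves); pivot element 5.
Divide row 1 by 5; eliminate column p from the other rows.
Second iteration: most negative obj-row entry is -11/5 in column r, so r enters.
Ratio test on column r — row 1: (27/5)/(1/5) = 27; row 2: (113/5)/(19/5) = 113/19. Minimum is 113/19 at row 2 (w2 leaves); pivot element 19/5.
Divide row 2 by 19/5; eliminate column r from the other rows.
After both pivots, the entry at constraint row 2, column q is 5/19.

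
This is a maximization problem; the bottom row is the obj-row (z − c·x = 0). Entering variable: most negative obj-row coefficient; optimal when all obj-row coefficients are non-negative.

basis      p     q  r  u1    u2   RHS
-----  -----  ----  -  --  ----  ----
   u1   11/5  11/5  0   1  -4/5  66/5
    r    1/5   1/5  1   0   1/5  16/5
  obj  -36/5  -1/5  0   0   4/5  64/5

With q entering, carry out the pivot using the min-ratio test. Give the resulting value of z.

14

Ratio test on column q — row 1: (66/5)/(11/5) = 6; row 2: (16/5)/(1/5) = 16. Minimum is 6 at row 1 (u1 leaves); pivot element 11/5.
Pivot on row 1; the obj-row RHS becomes 64/5 − (-1/5)·6 = 14.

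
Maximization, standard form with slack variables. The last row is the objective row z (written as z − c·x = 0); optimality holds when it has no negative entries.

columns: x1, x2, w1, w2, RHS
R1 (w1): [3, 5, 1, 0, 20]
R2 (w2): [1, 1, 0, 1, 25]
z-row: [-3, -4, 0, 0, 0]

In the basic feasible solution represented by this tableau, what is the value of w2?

w2 is basic (row 2); its value is the RHS of that row, 25.

25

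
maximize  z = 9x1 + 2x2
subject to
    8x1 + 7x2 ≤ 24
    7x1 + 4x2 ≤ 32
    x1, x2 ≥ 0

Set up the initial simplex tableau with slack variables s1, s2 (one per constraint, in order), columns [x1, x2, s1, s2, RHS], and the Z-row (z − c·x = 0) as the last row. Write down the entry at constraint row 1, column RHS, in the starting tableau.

24

The RHS of constraint 1 is b_1 = 24.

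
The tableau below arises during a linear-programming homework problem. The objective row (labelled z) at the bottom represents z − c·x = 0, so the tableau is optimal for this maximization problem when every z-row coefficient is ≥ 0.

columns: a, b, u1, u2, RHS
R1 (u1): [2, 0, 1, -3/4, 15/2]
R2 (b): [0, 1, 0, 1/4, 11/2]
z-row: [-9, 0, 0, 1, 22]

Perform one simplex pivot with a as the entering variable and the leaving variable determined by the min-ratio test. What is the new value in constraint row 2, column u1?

Ratio test on column a — row 1: (15/2)/2 = 15/4; row 2: entry 0 ≤ 0. Minimum is 15/4 at row 1 (u1 leaves); pivot element 2.
Divide row 1 by 2; eliminate column a from the other rows.
Row 2 update in column u1: 0 − 0·(1/2) = 0.

0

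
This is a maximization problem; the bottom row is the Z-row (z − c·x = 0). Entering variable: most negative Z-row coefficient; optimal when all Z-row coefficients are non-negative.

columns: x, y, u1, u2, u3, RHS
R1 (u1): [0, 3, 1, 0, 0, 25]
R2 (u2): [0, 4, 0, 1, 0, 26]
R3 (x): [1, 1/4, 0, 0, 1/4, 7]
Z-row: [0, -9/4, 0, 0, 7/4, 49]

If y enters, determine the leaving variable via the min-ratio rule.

u2

Column y entries and ratios — u1: 25/3 = 25/3; u2: 26/4 = 13/2; x: 7/(1/4) = 28.
Smallest ratio is 13/2 in the row of u2, so u2 leaves.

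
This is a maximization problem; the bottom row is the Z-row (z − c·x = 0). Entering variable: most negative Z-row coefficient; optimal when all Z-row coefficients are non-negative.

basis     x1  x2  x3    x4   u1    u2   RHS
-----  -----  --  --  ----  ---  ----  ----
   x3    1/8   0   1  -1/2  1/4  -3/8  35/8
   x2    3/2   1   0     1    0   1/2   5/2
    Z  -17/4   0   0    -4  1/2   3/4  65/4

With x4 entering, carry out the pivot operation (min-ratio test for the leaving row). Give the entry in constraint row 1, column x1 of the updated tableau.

7/8

Ratio test on column x4 — row 1: entry -1/2 ≤ 0; row 2: (5/2)/1 = 5/2. Minimum is 5/2 at row 2 (x2 leaves); pivot element 1.
Divide row 2 by 1; eliminate column x4 from the other rows.
Row 1 update in column x1: 1/8 − (-1/2)·(3/2) = 7/8.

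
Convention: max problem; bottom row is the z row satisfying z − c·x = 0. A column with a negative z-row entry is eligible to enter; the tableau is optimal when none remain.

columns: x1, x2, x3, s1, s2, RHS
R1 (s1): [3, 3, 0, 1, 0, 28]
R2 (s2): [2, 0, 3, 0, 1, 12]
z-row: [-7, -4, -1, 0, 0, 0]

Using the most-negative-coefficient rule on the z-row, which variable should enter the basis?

Negative z-row entries: x1: -7, x2: -4, x3: -1.
The most negative is -7 in column x1, so x1 enters.

x1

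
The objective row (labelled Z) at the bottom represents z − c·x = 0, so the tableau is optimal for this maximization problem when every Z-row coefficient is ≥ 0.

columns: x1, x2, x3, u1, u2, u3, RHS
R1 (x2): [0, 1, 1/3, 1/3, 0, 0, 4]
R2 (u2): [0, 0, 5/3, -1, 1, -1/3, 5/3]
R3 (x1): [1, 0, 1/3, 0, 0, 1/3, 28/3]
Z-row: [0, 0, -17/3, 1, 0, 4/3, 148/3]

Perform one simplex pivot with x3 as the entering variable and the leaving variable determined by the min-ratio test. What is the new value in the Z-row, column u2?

Ratio test on column x3 — row 1: 4/(1/3) = 12; row 2: (5/3)/(5/3) = 1; row 3: (28/3)/(1/3) = 28. Minimum is 1 at row 2 (u2 leaves); pivot element 5/3.
Divide row 2 by 5/3; eliminate column x3 from the other rows.
Z-row update in column u2: 0 − (-17/3)·(3/5) = 17/5.

17/5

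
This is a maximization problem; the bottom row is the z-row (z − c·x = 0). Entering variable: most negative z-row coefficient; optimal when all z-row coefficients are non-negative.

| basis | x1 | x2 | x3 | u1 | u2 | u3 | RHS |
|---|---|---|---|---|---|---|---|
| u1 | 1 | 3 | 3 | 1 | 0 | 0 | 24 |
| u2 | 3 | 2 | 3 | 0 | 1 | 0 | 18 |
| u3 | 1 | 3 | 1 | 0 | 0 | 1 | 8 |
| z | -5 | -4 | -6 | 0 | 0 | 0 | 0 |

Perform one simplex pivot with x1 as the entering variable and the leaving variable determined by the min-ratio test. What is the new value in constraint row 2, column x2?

2/3

Ratio test on column x1 — row 1: 24/1 = 24; row 2: 18/3 = 6; row 3: 8/1 = 8. Minimum is 6 at row 2 (u2 leaves); pivot element 3.
Divide row 2 by 3; eliminate column x1 from the other rows.
In the new row 2, the x2 entry is the old entry divided by the pivot: 2/3 = 2/3.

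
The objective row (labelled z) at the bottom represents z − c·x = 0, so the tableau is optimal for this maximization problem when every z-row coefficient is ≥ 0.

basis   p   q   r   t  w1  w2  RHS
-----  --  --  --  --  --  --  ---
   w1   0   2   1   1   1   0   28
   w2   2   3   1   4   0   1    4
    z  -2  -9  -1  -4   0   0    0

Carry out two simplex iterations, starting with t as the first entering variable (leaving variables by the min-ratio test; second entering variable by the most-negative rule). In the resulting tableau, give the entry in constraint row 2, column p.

2/3

Ratio test on column t — row 1: 28/1 = 28; row 2: 4/4 = 1. Minimum is 1 at row 2 (w2 leaves); pivot element 4.
Divide row 2 by 4; eliminate column t from the other rows.
Second iteration: most negative z-row entry is -6 in column q, so q enters.
Ratio test on column q — row 1: 27/(5/4) = 108/5; row 2: 1/(3/4) = 4/3. Minimum is 4/3 at row 2 (t leaves); pivot element 3/4.
Divide row 2 by 3/4; eliminate column q from the other rows.
After both pivots, the entry at constraint row 2, column p is 2/3.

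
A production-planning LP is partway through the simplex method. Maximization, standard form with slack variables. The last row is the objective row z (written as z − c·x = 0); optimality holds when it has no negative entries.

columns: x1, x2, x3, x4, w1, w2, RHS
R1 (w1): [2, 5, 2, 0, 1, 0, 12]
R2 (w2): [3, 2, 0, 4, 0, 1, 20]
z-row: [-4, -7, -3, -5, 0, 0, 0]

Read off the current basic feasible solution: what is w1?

12

w1 is basic (row 1); its value is the RHS of that row, 12.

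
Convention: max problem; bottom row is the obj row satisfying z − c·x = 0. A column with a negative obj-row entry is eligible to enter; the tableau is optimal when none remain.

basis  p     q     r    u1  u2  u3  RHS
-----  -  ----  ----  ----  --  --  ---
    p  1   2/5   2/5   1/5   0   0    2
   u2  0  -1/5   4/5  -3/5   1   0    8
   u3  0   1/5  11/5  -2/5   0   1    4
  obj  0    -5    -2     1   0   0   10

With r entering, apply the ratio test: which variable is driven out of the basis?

Column r entries and ratios — p: 2/(2/5) = 5; u2: 8/(4/5) = 10; u3: 4/(11/5) = 20/11.
Smallest ratio is 20/11 in the row of u3, so u3 leaves.

u3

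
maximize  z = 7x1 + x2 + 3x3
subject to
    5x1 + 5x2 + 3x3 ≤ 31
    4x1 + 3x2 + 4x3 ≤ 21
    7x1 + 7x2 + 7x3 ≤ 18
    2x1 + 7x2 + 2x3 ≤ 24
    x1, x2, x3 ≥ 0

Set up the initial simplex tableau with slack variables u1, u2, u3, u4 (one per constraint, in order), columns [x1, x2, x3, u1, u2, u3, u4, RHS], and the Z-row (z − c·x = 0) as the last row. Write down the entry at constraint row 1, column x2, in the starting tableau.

5

Constraint 1 has coefficient 5 on x2.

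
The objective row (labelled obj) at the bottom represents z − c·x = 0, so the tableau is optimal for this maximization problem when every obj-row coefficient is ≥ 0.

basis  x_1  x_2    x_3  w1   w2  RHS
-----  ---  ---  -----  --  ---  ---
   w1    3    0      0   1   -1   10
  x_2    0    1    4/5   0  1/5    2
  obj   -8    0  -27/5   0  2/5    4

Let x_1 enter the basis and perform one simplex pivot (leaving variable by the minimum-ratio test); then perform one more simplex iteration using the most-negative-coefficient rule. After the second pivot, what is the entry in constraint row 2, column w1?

0

Ratio test on column x_1 — row 1: 10/3 = 10/3; row 2: entry 0 ≤ 0. Minimum is 10/3 at row 1 (w1 leaves); pivot element 3.
Divide row 1 by 3; eliminate column x_1 from the other rows.
Second iteration: most negative obj-row entry is -27/5 in column x_3, so x_3 enters.
Ratio test on column x_3 — row 1: entry 0 ≤ 0; row 2: 2/(4/5) = 5/2. Minimum is 5/2 at row 2 (x_2 leaves); pivot element 4/5.
Divide row 2 by 4/5; eliminate column x_3 from the other rows.
After both pivots, the entry at constraint row 2, column w1 is 0.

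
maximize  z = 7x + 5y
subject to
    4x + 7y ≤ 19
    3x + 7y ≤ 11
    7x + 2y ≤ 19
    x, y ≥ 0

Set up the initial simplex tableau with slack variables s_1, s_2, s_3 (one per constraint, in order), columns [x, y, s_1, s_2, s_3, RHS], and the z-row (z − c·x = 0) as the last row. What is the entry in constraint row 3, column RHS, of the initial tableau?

19

The RHS of constraint 3 is b_3 = 19.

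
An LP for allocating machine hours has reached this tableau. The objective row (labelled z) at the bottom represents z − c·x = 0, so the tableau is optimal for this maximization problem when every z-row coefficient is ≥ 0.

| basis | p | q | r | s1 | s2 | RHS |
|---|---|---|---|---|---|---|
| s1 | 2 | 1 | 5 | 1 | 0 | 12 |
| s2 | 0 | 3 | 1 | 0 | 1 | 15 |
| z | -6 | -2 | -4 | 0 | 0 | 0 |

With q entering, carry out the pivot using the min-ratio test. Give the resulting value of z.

Ratio test on column q — row 1: 12/1 = 12; row 2: 15/3 = 5. Minimum is 5 at row 2 (s2 leaves); pivot element 3.
Pivot on row 2; the z-row RHS becomes 0 − (-2)·5 = 10.

10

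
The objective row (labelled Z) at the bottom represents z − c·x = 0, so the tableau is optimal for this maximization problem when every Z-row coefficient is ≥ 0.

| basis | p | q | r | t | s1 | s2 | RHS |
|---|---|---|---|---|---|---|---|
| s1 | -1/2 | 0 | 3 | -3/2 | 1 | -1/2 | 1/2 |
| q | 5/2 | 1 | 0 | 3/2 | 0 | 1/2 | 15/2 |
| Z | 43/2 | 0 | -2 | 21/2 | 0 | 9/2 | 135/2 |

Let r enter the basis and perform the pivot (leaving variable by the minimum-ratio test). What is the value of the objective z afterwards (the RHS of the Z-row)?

Ratio test on column r — row 1: (1/2)/3 = 1/6; row 2: entry 0 ≤ 0. Minimum is 1/6 at row 1 (s1 leaves); pivot element 3.
Pivot on row 1; the Z-row RHS becomes 135/2 − (-2)·(1/6) = 407/6.

407/6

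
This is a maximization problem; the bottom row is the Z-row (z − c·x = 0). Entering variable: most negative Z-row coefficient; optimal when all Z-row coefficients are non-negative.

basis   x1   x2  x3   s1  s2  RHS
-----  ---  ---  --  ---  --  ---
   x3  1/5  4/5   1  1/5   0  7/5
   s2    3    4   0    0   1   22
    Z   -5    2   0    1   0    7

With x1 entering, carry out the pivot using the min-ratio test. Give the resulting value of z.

Ratio test on column x1 — row 1: (7/5)/(1/5) = 7; row 2: 22/3 = 22/3. Minimum is 7 at row 1 (x3 leaves); pivot element 1/5.
Pivot on row 1; the Z-row RHS becomes 7 − (-5)·7 = 42.

42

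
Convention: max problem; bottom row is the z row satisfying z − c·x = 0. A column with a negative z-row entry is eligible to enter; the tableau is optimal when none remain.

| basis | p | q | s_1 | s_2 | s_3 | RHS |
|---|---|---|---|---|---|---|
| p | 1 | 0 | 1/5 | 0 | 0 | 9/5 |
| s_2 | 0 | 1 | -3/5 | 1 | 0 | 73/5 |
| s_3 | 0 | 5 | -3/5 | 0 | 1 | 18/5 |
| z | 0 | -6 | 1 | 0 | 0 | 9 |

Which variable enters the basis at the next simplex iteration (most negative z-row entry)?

Negative z-row entries: q: -6.
The most negative is -6 in column q, so q enters.

q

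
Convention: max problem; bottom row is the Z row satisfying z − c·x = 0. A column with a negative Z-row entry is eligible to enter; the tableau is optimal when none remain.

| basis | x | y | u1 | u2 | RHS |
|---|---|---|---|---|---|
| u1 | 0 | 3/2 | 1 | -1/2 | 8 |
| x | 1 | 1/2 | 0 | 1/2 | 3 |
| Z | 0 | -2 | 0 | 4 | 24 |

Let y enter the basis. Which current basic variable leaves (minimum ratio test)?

Column y entries and ratios — u1: 8/(3/2) = 16/3; x: 3/(1/2) = 6.
Smallest ratio is 16/3 in the row of u1, so u1 leaves.

u1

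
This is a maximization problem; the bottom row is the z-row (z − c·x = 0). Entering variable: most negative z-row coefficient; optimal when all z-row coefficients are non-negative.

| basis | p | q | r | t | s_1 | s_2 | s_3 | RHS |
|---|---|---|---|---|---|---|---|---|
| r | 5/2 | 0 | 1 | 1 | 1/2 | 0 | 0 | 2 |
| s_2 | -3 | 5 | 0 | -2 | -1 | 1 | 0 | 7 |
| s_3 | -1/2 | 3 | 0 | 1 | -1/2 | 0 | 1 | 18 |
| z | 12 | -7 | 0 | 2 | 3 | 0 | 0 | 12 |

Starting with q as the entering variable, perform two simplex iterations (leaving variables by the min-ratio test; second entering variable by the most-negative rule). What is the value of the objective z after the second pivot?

Ratio test on column q — row 1: entry 0 ≤ 0; row 2: 7/5 = 7/5; row 3: 18/3 = 6. Minimum is 7/5 at row 2 (s_2 leaves); pivot element 5.
Pivot on row 2; the z-row RHS becomes 12 − (-7)·(7/5) = 109/5.
Next entering variable (most negative z-row entry -4/5): t.
Ratio test on column t — row 1: 2/1 = 2; row 2: entry -2/5 ≤ 0; row 3: (69/5)/(11/5) = 69/11. Minimum is 2 at row 1 (r leaves); pivot element 1.
After the second pivot the z-row RHS is 109/5 − (-4/5)·2 = 117/5.

117/5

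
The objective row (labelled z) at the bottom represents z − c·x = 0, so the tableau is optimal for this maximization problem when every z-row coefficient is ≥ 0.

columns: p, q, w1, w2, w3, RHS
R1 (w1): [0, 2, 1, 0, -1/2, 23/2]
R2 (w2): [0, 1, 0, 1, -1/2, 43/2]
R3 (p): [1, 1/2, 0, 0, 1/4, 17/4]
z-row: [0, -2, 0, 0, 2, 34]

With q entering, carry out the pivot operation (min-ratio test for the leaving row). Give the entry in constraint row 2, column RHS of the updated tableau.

63/4

Ratio test on column q — row 1: (23/2)/2 = 23/4; row 2: (43/2)/1 = 43/2; row 3: (17/4)/(1/2) = 17/2. Minimum is 23/4 at row 1 (w1 leaves); pivot element 2.
Divide row 1 by 2; eliminate column q from the other rows.
Row 2 update in column RHS: 43/2 − 1·(23/4) = 63/4.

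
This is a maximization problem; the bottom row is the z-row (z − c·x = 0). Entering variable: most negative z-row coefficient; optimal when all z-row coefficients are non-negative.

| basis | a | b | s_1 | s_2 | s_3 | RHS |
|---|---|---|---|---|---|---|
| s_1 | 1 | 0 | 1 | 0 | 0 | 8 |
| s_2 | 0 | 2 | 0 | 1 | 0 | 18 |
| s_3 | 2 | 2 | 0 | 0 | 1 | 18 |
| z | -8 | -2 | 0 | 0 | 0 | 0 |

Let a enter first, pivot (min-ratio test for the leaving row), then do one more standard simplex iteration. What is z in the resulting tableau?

Ratio test on column a — row 1: 8/1 = 8; row 2: entry 0 ≤ 0; row 3: 18/2 = 9. Minimum is 8 at row 1 (s_1 leaves); pivot element 1.
Pivot on row 1; the z-row RHS becomes 0 − (-8)·8 = 64.
Next entering variable (most negative z-row entry -2): b.
Ratio test on column b — row 1: entry 0 ≤ 0; row 2: 18/2 = 9; row 3: 2/2 = 1. Minimum is 1 at row 3 (s_3 leaves); pivot element 2.
After the second pivot the z-row RHS is 64 − (-2)·1 = 66.

66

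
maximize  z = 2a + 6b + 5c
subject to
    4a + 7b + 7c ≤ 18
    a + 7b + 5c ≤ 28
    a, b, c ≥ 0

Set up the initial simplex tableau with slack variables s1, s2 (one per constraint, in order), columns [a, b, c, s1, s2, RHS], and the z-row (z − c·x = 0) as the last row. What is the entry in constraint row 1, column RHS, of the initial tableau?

18

The RHS of constraint 1 is b_1 = 18.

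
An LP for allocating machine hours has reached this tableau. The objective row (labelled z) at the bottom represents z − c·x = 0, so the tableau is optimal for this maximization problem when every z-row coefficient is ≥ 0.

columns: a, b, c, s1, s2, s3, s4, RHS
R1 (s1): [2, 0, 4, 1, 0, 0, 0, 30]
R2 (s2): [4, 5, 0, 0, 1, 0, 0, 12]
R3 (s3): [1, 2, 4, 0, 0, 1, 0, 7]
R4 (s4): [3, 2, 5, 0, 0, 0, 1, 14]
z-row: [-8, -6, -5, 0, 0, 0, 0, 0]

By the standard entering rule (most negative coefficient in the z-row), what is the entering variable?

Negative z-row entries: a: -8, b: -6, c: -5.
The most negative is -8 in column a, so a enters.

a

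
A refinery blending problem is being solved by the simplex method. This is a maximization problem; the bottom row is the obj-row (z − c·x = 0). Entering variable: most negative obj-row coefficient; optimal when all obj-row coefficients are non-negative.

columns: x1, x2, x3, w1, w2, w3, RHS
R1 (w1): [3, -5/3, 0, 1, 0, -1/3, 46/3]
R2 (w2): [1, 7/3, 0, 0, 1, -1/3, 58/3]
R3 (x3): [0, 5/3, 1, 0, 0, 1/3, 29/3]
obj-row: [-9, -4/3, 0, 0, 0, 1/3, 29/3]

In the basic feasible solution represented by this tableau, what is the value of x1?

0

x1 is not in the basis, so in the current basic feasible solution x1 = 0.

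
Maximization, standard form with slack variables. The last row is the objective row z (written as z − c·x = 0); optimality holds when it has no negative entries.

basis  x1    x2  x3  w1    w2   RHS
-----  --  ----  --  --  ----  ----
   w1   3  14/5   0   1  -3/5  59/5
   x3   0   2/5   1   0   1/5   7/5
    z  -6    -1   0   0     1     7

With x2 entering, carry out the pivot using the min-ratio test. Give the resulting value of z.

21/2

Ratio test on column x2 — row 1: (59/5)/(14/5) = 59/14; row 2: (7/5)/(2/5) = 7/2. Minimum is 7/2 at row 2 (x3 leaves); pivot element 2/5.
Pivot on row 2; the z-row RHS becomes 7 − (-1)·(7/2) = 21/2.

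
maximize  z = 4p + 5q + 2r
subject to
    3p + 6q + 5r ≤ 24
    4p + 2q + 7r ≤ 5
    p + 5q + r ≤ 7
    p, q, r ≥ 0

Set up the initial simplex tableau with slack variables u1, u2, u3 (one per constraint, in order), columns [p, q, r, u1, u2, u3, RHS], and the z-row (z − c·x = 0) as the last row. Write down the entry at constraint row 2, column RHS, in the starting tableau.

The RHS of constraint 2 is b_2 = 5.

5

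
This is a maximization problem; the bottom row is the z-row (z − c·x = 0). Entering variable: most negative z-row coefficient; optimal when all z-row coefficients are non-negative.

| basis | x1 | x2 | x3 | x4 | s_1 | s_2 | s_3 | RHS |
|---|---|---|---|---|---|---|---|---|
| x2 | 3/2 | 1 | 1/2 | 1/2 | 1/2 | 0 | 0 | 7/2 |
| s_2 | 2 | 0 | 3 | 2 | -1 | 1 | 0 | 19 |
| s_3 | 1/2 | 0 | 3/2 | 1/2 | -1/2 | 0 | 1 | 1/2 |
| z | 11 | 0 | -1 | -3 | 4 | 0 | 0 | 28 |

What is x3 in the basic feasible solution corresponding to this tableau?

x3 is not in the basis, so in the current basic feasible solution x3 = 0.

0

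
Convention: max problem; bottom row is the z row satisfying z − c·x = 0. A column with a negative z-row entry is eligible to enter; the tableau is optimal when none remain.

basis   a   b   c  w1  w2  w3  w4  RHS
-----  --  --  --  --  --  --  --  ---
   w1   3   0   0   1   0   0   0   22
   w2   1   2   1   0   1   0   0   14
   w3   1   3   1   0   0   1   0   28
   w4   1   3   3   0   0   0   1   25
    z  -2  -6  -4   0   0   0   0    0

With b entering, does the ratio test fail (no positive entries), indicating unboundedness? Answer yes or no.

Column b has positive entries in row(s) 2, 3, 4, so the ratio test bounds it — not unbounded.

no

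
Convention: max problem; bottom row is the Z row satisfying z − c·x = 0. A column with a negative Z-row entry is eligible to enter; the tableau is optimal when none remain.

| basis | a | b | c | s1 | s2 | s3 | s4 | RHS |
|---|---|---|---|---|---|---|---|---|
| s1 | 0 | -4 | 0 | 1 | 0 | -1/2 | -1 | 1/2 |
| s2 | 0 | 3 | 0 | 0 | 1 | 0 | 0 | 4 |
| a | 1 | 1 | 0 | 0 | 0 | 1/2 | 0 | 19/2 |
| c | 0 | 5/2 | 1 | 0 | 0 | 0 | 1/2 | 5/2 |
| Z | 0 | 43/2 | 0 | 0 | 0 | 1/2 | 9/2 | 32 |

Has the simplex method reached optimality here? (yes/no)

yes

Every Z-row coefficient is ≥ 0, so the tableau is optimal.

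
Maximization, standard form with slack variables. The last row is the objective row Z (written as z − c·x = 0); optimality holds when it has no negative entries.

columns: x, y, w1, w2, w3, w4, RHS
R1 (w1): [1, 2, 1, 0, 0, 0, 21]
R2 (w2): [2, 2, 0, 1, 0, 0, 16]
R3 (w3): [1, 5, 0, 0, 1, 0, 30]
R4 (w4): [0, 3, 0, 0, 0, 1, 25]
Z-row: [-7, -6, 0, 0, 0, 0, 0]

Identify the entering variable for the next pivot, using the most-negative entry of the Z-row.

Negative Z-row entries: x: -7, y: -6.
The most negative is -7 in column x, so x enters.

x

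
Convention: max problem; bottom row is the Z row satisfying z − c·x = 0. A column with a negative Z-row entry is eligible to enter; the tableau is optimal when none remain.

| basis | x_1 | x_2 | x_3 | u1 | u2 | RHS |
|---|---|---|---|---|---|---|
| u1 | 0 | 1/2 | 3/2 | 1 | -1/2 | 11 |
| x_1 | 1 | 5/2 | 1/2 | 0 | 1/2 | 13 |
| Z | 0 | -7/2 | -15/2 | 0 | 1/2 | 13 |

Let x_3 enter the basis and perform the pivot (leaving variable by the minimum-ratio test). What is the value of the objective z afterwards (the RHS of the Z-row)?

Ratio test on column x_3 — row 1: 11/(3/2) = 22/3; row 2: 13/(1/2) = 26. Minimum is 22/3 at row 1 (u1 leaves); pivot element 3/2.
Pivot on row 1; the Z-row RHS becomes 13 − (-15/2)·(22/3) = 68.

68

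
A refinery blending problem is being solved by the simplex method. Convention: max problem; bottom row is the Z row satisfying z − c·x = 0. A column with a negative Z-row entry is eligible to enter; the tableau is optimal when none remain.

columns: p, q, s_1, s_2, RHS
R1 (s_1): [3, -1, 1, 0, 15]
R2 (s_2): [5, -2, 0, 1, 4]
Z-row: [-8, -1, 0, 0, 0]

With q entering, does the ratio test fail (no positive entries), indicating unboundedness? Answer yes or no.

yes

Every constraint-row entry in column q is ≤ 0, so increasing q is unbounded.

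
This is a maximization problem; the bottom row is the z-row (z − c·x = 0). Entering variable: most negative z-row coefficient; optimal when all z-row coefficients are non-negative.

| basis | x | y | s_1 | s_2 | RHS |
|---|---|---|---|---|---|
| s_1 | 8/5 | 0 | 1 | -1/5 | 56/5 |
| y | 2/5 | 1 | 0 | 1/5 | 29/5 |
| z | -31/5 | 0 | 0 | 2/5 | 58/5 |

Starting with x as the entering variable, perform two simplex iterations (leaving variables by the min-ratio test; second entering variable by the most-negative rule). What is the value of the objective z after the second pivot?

119/2

Ratio test on column x — row 1: (56/5)/(8/5) = 7; row 2: (29/5)/(2/5) = 29/2. Minimum is 7 at row 1 (s_1 leaves); pivot element 8/5.
Pivot on row 1; the z-row RHS becomes 58/5 − (-31/5)·7 = 55.
Next entering variable (most negative z-row entry -3/8): s_2.
Ratio test on column s_2 — row 1: entry -1/8 ≤ 0; row 2: 3/(1/4) = 12. Minimum is 12 at row 2 (y leaves); pivot element 1/4.
After the second pivot the z-row RHS is 55 − (-3/8)·12 = 119/2.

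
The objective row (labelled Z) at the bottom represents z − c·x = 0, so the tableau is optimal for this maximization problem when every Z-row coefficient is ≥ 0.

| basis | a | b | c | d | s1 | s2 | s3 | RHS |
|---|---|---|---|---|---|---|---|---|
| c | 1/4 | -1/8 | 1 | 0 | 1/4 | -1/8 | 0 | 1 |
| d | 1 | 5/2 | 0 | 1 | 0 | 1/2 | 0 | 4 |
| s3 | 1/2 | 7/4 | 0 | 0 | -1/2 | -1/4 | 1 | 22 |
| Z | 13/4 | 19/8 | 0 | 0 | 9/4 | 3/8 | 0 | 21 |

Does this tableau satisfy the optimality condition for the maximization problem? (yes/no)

yes

Every Z-row coefficient is ≥ 0, so the tableau is optimal.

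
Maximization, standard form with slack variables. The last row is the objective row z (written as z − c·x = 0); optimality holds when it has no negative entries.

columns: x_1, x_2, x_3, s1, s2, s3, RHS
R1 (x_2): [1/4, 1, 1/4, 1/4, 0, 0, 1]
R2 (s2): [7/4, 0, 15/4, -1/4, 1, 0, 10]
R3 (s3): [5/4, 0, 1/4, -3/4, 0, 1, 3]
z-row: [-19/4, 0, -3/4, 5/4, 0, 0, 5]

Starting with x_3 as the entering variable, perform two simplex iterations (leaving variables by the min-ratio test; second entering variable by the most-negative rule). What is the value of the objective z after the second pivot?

273/17

Ratio test on column x_3 — row 1: 1/(1/4) = 4; row 2: 10/(15/4) = 8/3; row 3: 3/(1/4) = 12. Minimum is 8/3 at row 2 (s2 leaves); pivot element 15/4.
Pivot on row 2; the z-row RHS becomes 5 − (-3/4)·(8/3) = 7.
Next entering variable (most negative z-row entry -22/5): x_1.
Ratio test on column x_1 — row 1: (1/3)/(2/15) = 5/2; row 2: (8/3)/(7/15) = 40/7; row 3: (7/3)/(17/15) = 35/17. Minimum is 35/17 at row 3 (s3 leaves); pivot element 17/15.
After the second pivot the z-row RHS is 7 − (-22/5)·(35/17) = 273/17.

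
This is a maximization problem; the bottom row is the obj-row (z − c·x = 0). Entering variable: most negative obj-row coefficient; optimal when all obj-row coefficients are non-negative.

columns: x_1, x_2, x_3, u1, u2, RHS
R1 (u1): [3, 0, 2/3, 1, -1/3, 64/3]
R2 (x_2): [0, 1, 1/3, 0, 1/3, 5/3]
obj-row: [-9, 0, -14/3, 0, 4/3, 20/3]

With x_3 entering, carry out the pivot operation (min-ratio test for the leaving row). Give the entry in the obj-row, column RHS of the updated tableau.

30

Ratio test on column x_3 — row 1: (64/3)/(2/3) = 32; row 2: (5/3)/(1/3) = 5. Minimum is 5 at row 2 (x_2 leaves); pivot element 1/3.
Divide row 2 by 1/3; eliminate column x_3 from the other rows.
obj-row update in column RHS: 20/3 − (-14/3)·5 = 30.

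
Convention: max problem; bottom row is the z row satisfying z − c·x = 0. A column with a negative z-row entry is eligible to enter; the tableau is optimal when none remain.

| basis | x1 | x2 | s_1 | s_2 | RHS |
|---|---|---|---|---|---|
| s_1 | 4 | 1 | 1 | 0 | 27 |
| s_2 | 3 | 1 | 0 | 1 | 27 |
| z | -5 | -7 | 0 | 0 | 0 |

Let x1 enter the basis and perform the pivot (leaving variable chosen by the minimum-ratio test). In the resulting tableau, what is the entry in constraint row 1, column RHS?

Ratio test on column x1 — row 1: 27/4 = 27/4; row 2: 27/3 = 9. Minimum is 27/4 at row 1 (s_1 leaves); pivot element 4.
Divide row 1 by 4; eliminate column x1 from the other rows.
In the new row 1, the RHS entry is the old entry divided by the pivot: 27/4 = 27/4.

27/4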